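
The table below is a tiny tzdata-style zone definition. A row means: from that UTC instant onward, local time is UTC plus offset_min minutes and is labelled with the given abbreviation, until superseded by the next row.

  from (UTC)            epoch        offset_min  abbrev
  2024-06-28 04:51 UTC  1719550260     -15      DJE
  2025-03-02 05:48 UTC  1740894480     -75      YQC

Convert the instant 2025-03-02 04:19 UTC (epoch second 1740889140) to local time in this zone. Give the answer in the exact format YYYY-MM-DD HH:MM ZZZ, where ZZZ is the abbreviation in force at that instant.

Query: 2025-03-02 04:19 UTC
Rule 1/2 (DJE, -00:15): 2024-06-28 04:51 UTC ≤ query < 2025-03-02 05:48 UTC
4·60 + 19 - 15 = 244 min
244 = 0·1440 + 244; 244 = 4·60 + 4 → 04:04, same day
→ 2025-03-02 04:04 DJE

2025-03-02 04:04 DJE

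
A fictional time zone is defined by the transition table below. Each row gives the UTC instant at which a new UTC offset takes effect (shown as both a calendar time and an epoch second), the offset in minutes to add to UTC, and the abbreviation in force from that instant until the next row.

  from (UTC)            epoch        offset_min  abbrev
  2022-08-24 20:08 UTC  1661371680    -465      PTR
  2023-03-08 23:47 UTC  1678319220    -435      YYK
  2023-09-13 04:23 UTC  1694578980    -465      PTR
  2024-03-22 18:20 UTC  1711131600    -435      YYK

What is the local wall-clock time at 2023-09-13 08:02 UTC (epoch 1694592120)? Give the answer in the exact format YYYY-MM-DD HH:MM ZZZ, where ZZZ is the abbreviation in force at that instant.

2023-09-13 00:17 PTR

Query: 2023-09-13 08:02 UTC
Rule 3/4 (PTR, -07:45): 2023-09-13 04:23 UTC ≤ query < 2024-03-22 18:20 UTC
8·60 + 2 - 465 = 17 min
17 = 0·1440 + 17; 17 = 0·60 + 17 → 00:17, same day
→ 2023-09-13 00:17 PTR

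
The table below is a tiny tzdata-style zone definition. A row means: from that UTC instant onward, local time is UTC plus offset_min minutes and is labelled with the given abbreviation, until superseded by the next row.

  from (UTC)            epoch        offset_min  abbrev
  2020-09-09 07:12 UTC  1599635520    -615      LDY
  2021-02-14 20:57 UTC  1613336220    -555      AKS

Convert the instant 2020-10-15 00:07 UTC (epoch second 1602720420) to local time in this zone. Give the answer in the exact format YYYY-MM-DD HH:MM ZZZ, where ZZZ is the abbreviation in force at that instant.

Query: 2020-10-15 00:07 UTC
Rule 1/2 (LDY, -10:15): 2020-09-09 07:12 UTC ≤ query < 2021-02-14 20:57 UTC
0·60 + 7 - 615 = -608 min
-608 = -1·1440 + 832; 832 = 13·60 + 52 → 13:52, 2020-10-15 - 1 day = 2020-10-14
→ 2020-10-14 13:52 LDY

2020-10-14 13:52 LDY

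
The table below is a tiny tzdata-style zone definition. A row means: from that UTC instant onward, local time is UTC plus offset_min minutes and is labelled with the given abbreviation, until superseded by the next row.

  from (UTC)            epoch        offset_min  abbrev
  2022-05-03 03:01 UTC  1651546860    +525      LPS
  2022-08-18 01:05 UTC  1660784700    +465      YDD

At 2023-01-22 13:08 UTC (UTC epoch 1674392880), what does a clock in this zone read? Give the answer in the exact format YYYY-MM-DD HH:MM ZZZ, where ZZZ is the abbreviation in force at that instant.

2023-01-22 20:53 YDD

Query: 2023-01-22 13:08 UTC
Rule 2/2 (YDD, +07:45): 2022-08-18 01:05 UTC ≤ query < +∞
13·60 + 8 + 465 = 1253 min
1253 = 0·1440 + 1253; 1253 = 20·60 + 53 → 20:53, same day
→ 2023-01-22 20:53 YDD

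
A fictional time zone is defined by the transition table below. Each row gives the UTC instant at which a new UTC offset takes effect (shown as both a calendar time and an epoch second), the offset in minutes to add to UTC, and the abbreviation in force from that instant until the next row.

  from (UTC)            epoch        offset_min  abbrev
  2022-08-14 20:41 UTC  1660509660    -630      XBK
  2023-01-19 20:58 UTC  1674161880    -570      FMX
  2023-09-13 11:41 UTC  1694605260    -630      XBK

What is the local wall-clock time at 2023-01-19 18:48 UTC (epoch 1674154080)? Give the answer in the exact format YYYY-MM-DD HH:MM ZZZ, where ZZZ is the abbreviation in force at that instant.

2023-01-19 08:18 XBK

Query: 2023-01-19 18:48 UTC
Rule 1/3 (XBK, -10:30): 2022-08-14 20:41 UTC ≤ query < 2023-01-19 20:58 UTC
18·60 + 48 - 630 = 498 min
498 = 0·1440 + 498; 498 = 8·60 + 18 → 08:18, same day
→ 2023-01-19 08:18 XBK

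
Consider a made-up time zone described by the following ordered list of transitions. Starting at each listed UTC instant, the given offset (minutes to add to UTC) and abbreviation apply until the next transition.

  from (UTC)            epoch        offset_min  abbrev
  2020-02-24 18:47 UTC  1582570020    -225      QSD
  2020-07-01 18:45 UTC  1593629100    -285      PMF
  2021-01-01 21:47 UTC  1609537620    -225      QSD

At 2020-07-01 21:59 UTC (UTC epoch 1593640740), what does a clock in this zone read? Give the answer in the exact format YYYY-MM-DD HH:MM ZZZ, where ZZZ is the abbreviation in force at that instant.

Query: 2020-07-01 21:59 UTC
Rule 2/3 (PMF, -04:45): 2020-07-01 18:45 UTC ≤ query < 2021-01-01 21:47 UTC
21·60 + 59 - 285 = 1034 min
1034 = 0·1440 + 1034; 1034 = 17·60 + 14 → 17:14, same day
→ 2020-07-01 17:14 PMF

2020-07-01 17:14 PMF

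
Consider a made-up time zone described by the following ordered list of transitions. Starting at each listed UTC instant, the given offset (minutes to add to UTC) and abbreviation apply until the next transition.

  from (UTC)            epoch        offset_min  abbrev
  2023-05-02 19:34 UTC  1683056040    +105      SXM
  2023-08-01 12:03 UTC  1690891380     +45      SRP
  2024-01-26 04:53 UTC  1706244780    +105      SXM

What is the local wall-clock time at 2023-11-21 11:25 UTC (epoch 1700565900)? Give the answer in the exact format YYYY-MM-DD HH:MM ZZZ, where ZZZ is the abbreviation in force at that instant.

2023-11-21 12:10 SRP

Query: 2023-11-21 11:25 UTC
Rule 2/3 (SRP, +00:45): 2023-08-01 12:03 UTC ≤ query < 2024-01-26 04:53 UTC
11·60 + 25 + 45 = 730 min
730 = 0·1440 + 730; 730 = 12·60 + 10 → 12:10, same day
→ 2023-11-21 12:10 SRP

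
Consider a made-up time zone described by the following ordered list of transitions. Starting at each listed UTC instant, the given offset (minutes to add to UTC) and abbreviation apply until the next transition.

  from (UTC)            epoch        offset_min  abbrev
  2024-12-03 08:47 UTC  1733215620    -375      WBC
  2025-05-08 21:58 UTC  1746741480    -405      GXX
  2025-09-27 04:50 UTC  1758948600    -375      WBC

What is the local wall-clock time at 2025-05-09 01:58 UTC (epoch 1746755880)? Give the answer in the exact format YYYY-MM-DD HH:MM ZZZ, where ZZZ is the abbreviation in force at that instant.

Query: 2025-05-09 01:58 UTC
Rule 2/3 (GXX, -06:45): 2025-05-08 21:58 UTC ≤ query < 2025-09-27 04:50 UTC
1·60 + 58 - 405 = -287 min
-287 = -1·1440 + 1153; 1153 = 19·60 + 13 → 19:13, 2025-05-09 - 1 day = 2025-05-08
→ 2025-05-08 19:13 GXX

2025-05-08 19:13 GXX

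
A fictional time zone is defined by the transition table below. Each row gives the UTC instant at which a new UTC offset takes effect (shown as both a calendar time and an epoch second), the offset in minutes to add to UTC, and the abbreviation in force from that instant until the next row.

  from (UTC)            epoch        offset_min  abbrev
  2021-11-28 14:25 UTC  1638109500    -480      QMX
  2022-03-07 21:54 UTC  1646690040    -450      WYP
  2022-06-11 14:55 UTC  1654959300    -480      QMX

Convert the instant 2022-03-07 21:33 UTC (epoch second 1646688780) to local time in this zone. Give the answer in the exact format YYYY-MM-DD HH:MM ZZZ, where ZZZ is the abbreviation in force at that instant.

2022-03-07 13:33 QMX

Query: 2022-03-07 21:33 UTC
Rule 1/3 (QMX, -08:00): 2021-11-28 14:25 UTC ≤ query < 2022-03-07 21:54 UTC
21·60 + 33 - 480 = 813 min
813 = 0·1440 + 813; 813 = 13·60 + 33 → 13:33, same day
→ 2022-03-07 13:33 QMX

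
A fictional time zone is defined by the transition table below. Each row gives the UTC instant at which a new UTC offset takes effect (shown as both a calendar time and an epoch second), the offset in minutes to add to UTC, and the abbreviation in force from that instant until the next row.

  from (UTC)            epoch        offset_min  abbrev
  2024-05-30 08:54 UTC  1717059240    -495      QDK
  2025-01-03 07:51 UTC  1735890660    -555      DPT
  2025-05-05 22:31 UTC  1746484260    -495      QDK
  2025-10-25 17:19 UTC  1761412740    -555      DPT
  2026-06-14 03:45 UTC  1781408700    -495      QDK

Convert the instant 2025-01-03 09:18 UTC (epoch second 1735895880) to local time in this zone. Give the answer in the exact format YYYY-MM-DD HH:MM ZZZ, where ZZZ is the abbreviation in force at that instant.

Query: 2025-01-03 09:18 UTC
Rule 2/5 (DPT, -09:15): 2025-01-03 07:51 UTC ≤ query < 2025-05-05 22:31 UTC
9·60 + 18 - 555 = 3 min
3 = 0·1440 + 3; 3 = 0·60 + 3 → 00:03, same day
→ 2025-01-03 00:03 DPT

2025-01-03 00:03 DPT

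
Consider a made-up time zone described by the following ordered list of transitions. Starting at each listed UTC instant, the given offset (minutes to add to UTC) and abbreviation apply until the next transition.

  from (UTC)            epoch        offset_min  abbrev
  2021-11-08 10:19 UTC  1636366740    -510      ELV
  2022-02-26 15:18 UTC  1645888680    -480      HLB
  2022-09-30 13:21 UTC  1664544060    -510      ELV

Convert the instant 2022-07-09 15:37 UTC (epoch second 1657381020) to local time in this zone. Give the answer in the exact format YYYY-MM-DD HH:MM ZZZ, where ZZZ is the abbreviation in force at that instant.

Query: 2022-07-09 15:37 UTC
Rule 2/3 (HLB, -08:00): 2022-02-26 15:18 UTC ≤ query < 2022-09-30 13:21 UTC
15·60 + 37 - 480 = 457 min
457 = 0·1440 + 457; 457 = 7·60 + 37 → 07:37, same day
→ 2022-07-09 07:37 HLB

2022-07-09 07:37 HLB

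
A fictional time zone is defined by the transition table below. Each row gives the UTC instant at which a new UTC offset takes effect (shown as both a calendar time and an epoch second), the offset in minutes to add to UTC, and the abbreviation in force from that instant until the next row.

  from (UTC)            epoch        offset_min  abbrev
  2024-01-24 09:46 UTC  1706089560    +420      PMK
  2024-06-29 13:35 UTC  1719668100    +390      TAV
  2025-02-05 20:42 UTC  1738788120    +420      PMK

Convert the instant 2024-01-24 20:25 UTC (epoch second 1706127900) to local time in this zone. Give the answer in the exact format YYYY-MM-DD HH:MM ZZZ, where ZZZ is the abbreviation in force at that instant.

Query: 2024-01-24 20:25 UTC
Rule 1/3 (PMK, +07:00): 2024-01-24 09:46 UTC ≤ query < 2024-06-29 13:35 UTC
20·60 + 25 + 420 = 1645 min
1645 = 1·1440 + 205; 205 = 3·60 + 25 → 03:25, 2024-01-24 + 1 day = 2024-01-25
→ 2024-01-25 03:25 PMK

2024-01-25 03:25 PMK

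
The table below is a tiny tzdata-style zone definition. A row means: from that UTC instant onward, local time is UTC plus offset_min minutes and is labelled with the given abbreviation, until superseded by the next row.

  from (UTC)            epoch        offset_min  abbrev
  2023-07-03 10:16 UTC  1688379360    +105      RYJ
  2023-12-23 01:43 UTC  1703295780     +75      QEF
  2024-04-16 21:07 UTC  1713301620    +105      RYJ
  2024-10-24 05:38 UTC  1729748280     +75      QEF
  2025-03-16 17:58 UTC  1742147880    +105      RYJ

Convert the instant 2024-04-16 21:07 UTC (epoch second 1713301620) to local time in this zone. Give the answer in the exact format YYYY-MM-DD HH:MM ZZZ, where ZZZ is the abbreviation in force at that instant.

2024-04-16 22:52 RYJ

Query: 2024-04-16 21:07 UTC
Rule 3/5 (RYJ, +01:45): 2024-04-16 21:07 UTC ≤ query < 2024-10-24 05:38 UTC
21·60 + 7 + 105 = 1372 min
1372 = 0·1440 + 1372; 1372 = 22·60 + 52 → 22:52, same day
→ 2024-04-16 22:52 RYJ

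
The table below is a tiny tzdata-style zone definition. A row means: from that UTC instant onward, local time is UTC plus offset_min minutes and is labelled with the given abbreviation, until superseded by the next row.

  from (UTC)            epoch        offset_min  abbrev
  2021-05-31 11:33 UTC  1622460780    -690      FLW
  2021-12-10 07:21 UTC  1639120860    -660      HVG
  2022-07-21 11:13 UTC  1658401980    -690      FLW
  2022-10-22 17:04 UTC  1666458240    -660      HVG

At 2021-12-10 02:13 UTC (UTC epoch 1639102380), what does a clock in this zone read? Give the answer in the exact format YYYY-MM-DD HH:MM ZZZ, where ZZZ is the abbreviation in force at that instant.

Query: 2021-12-10 02:13 UTC
Rule 1/4 (FLW, -11:30): 2021-05-31 11:33 UTC ≤ query < 2021-12-10 07:21 UTC
2·60 + 13 - 690 = -557 min
-557 = -1·1440 + 883; 883 = 14·60 + 43 → 14:43, 2021-12-10 - 1 day = 2021-12-09
→ 2021-12-09 14:43 FLW

2021-12-09 14:43 FLW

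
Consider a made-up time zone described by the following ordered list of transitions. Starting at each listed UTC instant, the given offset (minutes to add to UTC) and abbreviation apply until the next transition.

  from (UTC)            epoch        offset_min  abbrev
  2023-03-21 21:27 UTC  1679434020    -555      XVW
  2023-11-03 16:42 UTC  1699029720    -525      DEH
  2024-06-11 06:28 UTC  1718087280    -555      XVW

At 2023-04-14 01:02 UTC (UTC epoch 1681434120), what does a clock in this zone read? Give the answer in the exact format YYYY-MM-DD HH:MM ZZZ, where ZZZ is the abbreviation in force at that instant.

2023-04-13 15:47 XVW

Query: 2023-04-14 01:02 UTC
Rule 1/3 (XVW, -09:15): 2023-03-21 21:27 UTC ≤ query < 2023-11-03 16:42 UTC
1·60 + 2 - 555 = -493 min
-493 = -1·1440 + 947; 947 = 15·60 + 47 → 15:47, 2023-04-14 - 1 day = 2023-04-13
→ 2023-04-13 15:47 XVW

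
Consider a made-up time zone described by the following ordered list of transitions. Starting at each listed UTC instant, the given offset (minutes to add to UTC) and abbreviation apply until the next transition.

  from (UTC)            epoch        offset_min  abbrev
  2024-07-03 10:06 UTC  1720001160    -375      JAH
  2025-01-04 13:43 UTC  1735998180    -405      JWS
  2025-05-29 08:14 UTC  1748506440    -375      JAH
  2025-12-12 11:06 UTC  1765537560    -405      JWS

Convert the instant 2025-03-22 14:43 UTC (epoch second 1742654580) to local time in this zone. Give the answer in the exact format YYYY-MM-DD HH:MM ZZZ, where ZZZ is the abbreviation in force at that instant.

Query: 2025-03-22 14:43 UTC
Rule 2/4 (JWS, -06:45): 2025-01-04 13:43 UTC ≤ query < 2025-05-29 08:14 UTC
14·60 + 43 - 405 = 478 min
478 = 0·1440 + 478; 478 = 7·60 + 58 → 07:58, same day
→ 2025-03-22 07:58 JWS

2025-03-22 07:58 JWS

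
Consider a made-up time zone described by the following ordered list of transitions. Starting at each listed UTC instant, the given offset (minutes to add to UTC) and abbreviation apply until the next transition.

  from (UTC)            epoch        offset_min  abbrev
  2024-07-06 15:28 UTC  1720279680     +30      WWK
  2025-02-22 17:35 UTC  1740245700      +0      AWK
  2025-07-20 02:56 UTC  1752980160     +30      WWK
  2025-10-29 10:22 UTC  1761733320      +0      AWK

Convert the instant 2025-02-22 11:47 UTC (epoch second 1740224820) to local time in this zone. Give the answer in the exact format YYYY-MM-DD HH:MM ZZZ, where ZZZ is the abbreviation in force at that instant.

Query: 2025-02-22 11:47 UTC
Rule 1/4 (WWK, +00:30): 2024-07-06 15:28 UTC ≤ query < 2025-02-22 17:35 UTC
11·60 + 47 + 30 = 737 min
737 = 0·1440 + 737; 737 = 12·60 + 17 → 12:17, same day
→ 2025-02-22 12:17 WWK

2025-02-22 12:17 WWK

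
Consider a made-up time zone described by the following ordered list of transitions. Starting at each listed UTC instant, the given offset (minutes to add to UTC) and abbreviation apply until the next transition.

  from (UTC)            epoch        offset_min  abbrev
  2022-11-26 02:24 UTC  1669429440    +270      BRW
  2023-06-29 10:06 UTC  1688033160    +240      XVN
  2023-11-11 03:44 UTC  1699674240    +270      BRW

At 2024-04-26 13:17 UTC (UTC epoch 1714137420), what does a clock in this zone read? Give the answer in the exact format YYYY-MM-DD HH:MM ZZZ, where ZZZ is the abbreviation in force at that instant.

Query: 2024-04-26 13:17 UTC
Rule 3/3 (BRW, +04:30): 2023-11-11 03:44 UTC ≤ query < +∞
13·60 + 17 + 270 = 1067 min
1067 = 0·1440 + 1067; 1067 = 17·60 + 47 → 17:47, same day
→ 2024-04-26 17:47 BRW

2024-04-26 17:47 BRW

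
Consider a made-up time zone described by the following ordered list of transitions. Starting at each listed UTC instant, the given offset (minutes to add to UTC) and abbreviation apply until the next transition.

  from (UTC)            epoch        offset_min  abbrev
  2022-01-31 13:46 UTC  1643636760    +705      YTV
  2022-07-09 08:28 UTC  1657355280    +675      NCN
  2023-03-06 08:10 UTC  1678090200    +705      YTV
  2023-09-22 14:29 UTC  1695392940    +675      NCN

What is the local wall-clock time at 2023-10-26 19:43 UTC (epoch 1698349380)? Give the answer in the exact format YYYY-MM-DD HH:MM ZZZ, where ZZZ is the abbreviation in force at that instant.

2023-10-27 06:58 NCN

Query: 2023-10-26 19:43 UTC
Rule 4/4 (NCN, +11:15): 2023-09-22 14:29 UTC ≤ query < +∞
19·60 + 43 + 675 = 1858 min
1858 = 1·1440 + 418; 418 = 6·60 + 58 → 06:58, 2023-10-26 + 1 day = 2023-10-27
→ 2023-10-27 06:58 NCN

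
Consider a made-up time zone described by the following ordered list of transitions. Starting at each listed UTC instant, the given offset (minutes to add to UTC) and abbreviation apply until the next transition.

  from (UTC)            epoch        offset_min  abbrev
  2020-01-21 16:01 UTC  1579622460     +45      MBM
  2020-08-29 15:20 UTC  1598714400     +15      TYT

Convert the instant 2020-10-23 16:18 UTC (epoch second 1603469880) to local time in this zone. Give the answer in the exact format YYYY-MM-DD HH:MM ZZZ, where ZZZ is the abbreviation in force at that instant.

Query: 2020-10-23 16:18 UTC
Rule 2/2 (TYT, +00:15): 2020-08-29 15:20 UTC ≤ query < +∞
16·60 + 18 + 15 = 993 min
993 = 0·1440 + 993; 993 = 16·60 + 33 → 16:33, same day
→ 2020-10-23 16:33 TYT

2020-10-23 16:33 TYT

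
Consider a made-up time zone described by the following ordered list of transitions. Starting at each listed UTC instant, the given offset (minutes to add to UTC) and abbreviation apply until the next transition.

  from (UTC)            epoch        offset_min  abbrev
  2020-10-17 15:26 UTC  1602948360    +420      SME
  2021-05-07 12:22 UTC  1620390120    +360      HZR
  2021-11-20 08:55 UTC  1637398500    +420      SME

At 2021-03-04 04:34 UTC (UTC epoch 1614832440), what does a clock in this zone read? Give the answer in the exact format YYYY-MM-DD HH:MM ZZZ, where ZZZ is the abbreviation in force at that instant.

2021-03-04 11:34 SME

Query: 2021-03-04 04:34 UTC
Rule 1/3 (SME, +07:00): 2020-10-17 15:26 UTC ≤ query < 2021-05-07 12:22 UTC
4·60 + 34 + 420 = 694 min
694 = 0·1440 + 694; 694 = 11·60 + 34 → 11:34, same day
→ 2021-03-04 11:34 SME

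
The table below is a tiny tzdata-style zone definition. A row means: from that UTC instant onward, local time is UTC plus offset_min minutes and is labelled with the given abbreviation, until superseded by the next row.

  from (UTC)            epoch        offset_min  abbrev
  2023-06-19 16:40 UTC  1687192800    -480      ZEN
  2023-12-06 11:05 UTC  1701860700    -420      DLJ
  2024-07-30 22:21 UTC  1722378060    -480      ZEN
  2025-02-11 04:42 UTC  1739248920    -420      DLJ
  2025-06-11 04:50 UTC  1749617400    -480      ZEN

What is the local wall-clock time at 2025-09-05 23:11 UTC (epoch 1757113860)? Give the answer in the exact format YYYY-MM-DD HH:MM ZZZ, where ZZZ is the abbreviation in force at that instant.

2025-09-05 15:11 ZEN

Query: 2025-09-05 23:11 UTC
Rule 5/5 (ZEN, -08:00): 2025-06-11 04:50 UTC ≤ query < +∞
23·60 + 11 - 480 = 911 min
911 = 0·1440 + 911; 911 = 15·60 + 11 → 15:11, same day
→ 2025-09-05 15:11 ZEN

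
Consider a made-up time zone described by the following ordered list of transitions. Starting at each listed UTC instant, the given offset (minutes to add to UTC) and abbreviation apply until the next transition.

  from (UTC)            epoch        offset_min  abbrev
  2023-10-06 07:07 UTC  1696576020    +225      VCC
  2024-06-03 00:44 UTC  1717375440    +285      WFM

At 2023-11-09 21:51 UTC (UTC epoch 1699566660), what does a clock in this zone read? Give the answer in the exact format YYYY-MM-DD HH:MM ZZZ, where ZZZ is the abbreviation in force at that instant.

Query: 2023-11-09 21:51 UTC
Rule 1/2 (VCC, +03:45): 2023-10-06 07:07 UTC ≤ query < 2024-06-03 00:44 UTC
21·60 + 51 + 225 = 1536 min
1536 = 1·1440 + 96; 96 = 1·60 + 36 → 01:36, 2023-11-09 + 1 day = 2023-11-10
→ 2023-11-10 01:36 VCC

2023-11-10 01:36 VCC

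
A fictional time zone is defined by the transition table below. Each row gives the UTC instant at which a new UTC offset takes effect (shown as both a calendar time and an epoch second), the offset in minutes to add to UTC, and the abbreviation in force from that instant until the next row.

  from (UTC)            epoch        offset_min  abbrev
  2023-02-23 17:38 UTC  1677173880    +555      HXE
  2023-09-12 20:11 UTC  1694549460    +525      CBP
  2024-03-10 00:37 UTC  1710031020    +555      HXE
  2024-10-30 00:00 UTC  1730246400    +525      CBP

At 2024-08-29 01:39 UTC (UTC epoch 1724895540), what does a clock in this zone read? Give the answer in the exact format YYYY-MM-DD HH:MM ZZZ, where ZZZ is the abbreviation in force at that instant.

2024-08-29 10:54 HXE

Query: 2024-08-29 01:39 UTC
Rule 3/4 (HXE, +09:15): 2024-03-10 00:37 UTC ≤ query < 2024-10-30 00:00 UTC
1·60 + 39 + 555 = 654 min
654 = 0·1440 + 654; 654 = 10·60 + 54 → 10:54, same day
→ 2024-08-29 10:54 HXE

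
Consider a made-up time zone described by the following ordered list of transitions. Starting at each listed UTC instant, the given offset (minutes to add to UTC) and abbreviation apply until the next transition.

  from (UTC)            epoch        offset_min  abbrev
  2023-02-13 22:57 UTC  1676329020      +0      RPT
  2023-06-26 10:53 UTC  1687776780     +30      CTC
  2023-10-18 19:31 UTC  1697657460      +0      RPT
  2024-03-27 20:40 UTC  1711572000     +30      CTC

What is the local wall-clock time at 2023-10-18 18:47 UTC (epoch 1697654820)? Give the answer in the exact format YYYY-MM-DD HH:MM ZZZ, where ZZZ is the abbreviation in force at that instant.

Query: 2023-10-18 18:47 UTC
Rule 2/4 (CTC, +00:30): 2023-06-26 10:53 UTC ≤ query < 2023-10-18 19:31 UTC
18·60 + 47 + 30 = 1157 min
1157 = 0·1440 + 1157; 1157 = 19·60 + 17 → 19:17, same day
→ 2023-10-18 19:17 CTC

2023-10-18 19:17 CTC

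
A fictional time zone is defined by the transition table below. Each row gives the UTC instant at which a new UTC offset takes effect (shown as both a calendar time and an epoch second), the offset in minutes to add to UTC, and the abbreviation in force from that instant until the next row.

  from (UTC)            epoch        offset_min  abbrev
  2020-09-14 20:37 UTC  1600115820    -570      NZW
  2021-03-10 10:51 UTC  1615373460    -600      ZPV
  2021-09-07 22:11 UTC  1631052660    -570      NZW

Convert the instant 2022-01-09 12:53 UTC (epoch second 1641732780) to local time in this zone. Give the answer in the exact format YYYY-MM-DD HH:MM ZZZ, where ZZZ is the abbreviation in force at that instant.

2022-01-09 03:23 NZW

Query: 2022-01-09 12:53 UTC
Rule 3/3 (NZW, -09:30): 2021-09-07 22:11 UTC ≤ query < +∞
12·60 + 53 - 570 = 203 min
203 = 0·1440 + 203; 203 = 3·60 + 23 → 03:23, same day
→ 2022-01-09 03:23 NZW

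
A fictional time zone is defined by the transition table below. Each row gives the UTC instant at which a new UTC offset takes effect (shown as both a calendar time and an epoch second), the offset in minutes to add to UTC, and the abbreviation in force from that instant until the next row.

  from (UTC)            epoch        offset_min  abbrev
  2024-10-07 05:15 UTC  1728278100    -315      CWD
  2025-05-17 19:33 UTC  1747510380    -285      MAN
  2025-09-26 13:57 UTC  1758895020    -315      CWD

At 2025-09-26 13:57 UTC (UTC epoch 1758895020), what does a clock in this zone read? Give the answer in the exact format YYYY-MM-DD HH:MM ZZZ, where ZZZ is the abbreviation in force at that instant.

2025-09-26 08:42 CWD

Query: 2025-09-26 13:57 UTC
Rule 3/3 (CWD, -05:15): 2025-09-26 13:57 UTC ≤ query < +∞
13·60 + 57 - 315 = 522 min
522 = 0·1440 + 522; 522 = 8·60 + 42 → 08:42, same day
→ 2025-09-26 08:42 CWD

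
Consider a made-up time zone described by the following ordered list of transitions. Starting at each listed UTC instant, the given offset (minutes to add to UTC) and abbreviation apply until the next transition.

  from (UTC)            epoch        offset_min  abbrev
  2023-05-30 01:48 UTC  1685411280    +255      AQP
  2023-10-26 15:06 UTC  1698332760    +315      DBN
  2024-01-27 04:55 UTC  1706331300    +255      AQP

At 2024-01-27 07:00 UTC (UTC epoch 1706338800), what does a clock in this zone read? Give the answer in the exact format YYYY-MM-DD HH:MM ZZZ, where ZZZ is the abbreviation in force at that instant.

2024-01-27 11:15 AQP

Query: 2024-01-27 07:00 UTC
Rule 3/3 (AQP, +04:15): 2024-01-27 04:55 UTC ≤ query < +∞
7·60 + 0 + 255 = 675 min
675 = 0·1440 + 675; 675 = 11·60 + 15 → 11:15, same day
→ 2024-01-27 11:15 AQP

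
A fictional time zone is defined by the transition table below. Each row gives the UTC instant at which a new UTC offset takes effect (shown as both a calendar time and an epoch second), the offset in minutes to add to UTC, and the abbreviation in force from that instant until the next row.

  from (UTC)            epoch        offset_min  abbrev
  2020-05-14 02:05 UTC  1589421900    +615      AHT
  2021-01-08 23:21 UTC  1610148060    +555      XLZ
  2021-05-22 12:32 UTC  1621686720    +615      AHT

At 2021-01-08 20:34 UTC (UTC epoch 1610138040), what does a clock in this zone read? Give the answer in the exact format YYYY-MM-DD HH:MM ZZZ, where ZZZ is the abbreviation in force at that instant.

2021-01-09 06:49 AHT

Query: 2021-01-08 20:34 UTC
Rule 1/3 (AHT, +10:15): 2020-05-14 02:05 UTC ≤ query < 2021-01-08 23:21 UTC
20·60 + 34 + 615 = 1849 min
1849 = 1·1440 + 409; 409 = 6·60 + 49 → 06:49, 2021-01-08 + 1 day = 2021-01-09
→ 2021-01-09 06:49 AHT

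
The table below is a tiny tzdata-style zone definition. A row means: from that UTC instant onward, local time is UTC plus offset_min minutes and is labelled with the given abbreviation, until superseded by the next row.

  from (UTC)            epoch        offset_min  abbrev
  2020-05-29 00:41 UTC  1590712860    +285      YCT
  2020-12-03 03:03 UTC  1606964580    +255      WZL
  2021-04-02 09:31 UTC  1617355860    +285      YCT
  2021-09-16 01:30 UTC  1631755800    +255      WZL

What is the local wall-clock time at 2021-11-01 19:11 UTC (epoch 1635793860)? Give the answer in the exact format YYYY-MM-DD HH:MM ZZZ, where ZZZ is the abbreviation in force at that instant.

2021-11-01 23:26 WZL

Query: 2021-11-01 19:11 UTC
Rule 4/4 (WZL, +04:15): 2021-09-16 01:30 UTC ≤ query < +∞
19·60 + 11 + 255 = 1406 min
1406 = 0·1440 + 1406; 1406 = 23·60 + 26 → 23:26, same day
→ 2021-11-01 23:26 WZL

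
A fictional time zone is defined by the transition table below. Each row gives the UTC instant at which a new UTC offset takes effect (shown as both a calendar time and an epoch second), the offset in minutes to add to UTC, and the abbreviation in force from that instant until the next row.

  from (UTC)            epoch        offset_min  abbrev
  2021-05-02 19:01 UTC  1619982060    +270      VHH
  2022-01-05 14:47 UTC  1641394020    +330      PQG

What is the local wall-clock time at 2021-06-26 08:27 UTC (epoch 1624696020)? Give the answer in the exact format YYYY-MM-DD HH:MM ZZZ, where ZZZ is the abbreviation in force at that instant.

Query: 2021-06-26 08:27 UTC
Rule 1/2 (VHH, +04:30): 2021-05-02 19:01 UTC ≤ query < 2022-01-05 14:47 UTC
8·60 + 27 + 270 = 777 min
777 = 0·1440 + 777; 777 = 12·60 + 57 → 12:57, same day
→ 2021-06-26 12:57 VHH

2021-06-26 12:57 VHH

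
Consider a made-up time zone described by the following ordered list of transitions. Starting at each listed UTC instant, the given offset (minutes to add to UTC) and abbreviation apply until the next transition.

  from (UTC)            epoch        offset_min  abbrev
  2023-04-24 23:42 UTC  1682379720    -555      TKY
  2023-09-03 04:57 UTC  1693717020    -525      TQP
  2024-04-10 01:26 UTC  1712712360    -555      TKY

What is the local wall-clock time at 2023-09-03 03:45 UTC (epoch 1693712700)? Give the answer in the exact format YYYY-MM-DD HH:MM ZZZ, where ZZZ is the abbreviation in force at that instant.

2023-09-02 18:30 TKY

Query: 2023-09-03 03:45 UTC
Rule 1/3 (TKY, -09:15): 2023-04-24 23:42 UTC ≤ query < 2023-09-03 04:57 UTC
3·60 + 45 - 555 = -330 min
-330 = -1·1440 + 1110; 1110 = 18·60 + 30 → 18:30, 2023-09-03 - 1 day = 2023-09-02
→ 2023-09-02 18:30 TKY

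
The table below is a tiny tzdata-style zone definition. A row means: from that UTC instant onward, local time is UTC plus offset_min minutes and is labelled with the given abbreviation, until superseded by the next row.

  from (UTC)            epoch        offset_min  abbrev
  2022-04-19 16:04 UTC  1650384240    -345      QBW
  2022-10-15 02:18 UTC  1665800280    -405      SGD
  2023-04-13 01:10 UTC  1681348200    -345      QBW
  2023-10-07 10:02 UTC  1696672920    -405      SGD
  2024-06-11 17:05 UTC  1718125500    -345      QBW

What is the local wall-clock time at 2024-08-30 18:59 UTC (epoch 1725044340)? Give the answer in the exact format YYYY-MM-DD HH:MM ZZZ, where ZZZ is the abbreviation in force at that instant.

Query: 2024-08-30 18:59 UTC
Rule 5/5 (QBW, -05:45): 2024-06-11 17:05 UTC ≤ query < +∞
18·60 + 59 - 345 = 794 min
794 = 0·1440 + 794; 794 = 13·60 + 14 → 13:14, same day
→ 2024-08-30 13:14 QBW

2024-08-30 13:14 QBW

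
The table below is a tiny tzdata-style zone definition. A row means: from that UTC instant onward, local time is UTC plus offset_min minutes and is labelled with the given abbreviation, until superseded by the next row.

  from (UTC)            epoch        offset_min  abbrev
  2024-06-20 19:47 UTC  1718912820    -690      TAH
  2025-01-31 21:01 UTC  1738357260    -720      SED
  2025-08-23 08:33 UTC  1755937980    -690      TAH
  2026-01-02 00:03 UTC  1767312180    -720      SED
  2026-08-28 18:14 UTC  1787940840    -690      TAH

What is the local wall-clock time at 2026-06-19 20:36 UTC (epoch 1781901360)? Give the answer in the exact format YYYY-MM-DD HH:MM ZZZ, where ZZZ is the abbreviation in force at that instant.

2026-06-19 08:36 SED

Query: 2026-06-19 20:36 UTC
Rule 4/5 (SED, -12:00): 2026-01-02 00:03 UTC ≤ query < 2026-08-28 18:14 UTC
20·60 + 36 - 720 = 516 min
516 = 0·1440 + 516; 516 = 8·60 + 36 → 08:36, same day
→ 2026-06-19 08:36 SED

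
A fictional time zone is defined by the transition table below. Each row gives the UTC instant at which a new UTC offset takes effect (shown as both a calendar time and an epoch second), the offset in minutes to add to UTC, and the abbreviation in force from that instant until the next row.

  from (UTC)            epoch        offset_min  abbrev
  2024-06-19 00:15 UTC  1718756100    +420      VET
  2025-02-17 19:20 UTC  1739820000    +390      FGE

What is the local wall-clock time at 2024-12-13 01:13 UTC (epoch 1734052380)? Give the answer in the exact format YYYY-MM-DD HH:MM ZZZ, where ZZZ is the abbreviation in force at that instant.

2024-12-13 08:13 VET

Query: 2024-12-13 01:13 UTC
Rule 1/2 (VET, +07:00): 2024-06-19 00:15 UTC ≤ query < 2025-02-17 19:20 UTC
1·60 + 13 + 420 = 493 min
493 = 0·1440 + 493; 493 = 8·60 + 13 → 08:13, same day
→ 2024-12-13 08:13 VET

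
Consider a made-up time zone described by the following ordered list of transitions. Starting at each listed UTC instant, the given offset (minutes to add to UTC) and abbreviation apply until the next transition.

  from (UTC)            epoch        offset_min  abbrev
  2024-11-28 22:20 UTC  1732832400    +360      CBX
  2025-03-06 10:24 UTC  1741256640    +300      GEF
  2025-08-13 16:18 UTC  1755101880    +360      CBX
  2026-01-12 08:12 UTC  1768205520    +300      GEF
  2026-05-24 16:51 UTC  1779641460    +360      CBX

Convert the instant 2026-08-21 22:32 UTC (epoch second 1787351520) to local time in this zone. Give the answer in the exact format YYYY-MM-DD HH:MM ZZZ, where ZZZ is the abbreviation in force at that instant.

2026-08-22 04:32 CBX

Query: 2026-08-21 22:32 UTC
Rule 5/5 (CBX, +06:00): 2026-05-24 16:51 UTC ≤ query < +∞
22·60 + 32 + 360 = 1712 min
1712 = 1·1440 + 272; 272 = 4·60 + 32 → 04:32, 2026-08-21 + 1 day = 2026-08-22
→ 2026-08-22 04:32 CBX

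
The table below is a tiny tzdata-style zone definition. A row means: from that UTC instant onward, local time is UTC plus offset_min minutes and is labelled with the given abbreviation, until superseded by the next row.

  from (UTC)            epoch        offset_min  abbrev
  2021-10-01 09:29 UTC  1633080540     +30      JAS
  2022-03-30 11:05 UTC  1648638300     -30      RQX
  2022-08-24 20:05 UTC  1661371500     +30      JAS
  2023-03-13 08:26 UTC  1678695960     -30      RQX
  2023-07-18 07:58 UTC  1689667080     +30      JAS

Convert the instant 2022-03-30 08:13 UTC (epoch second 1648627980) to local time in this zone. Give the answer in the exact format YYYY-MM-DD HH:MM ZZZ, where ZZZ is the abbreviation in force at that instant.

Query: 2022-03-30 08:13 UTC
Rule 1/5 (JAS, +00:30): 2021-10-01 09:29 UTC ≤ query < 2022-03-30 11:05 UTC
8·60 + 13 + 30 = 523 min
523 = 0·1440 + 523; 523 = 8·60 + 43 → 08:43, same day
→ 2022-03-30 08:43 JAS

2022-03-30 08:43 JAS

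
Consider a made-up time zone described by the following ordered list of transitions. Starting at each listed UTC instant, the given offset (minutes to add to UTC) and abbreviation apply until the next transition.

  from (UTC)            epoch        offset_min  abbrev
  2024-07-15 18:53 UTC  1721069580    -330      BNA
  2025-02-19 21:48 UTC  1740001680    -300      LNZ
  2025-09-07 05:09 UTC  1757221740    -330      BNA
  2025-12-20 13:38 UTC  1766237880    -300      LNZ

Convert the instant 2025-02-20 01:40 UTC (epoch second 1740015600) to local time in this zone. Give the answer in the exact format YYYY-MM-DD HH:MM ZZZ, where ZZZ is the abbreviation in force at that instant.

Query: 2025-02-20 01:40 UTC
Rule 2/4 (LNZ, -05:00): 2025-02-19 21:48 UTC ≤ query < 2025-09-07 05:09 UTC
1·60 + 40 - 300 = -200 min
-200 = -1·1440 + 1240; 1240 = 20·60 + 40 → 20:40, 2025-02-20 - 1 day = 2025-02-19
→ 2025-02-19 20:40 LNZ

2025-02-19 20:40 LNZ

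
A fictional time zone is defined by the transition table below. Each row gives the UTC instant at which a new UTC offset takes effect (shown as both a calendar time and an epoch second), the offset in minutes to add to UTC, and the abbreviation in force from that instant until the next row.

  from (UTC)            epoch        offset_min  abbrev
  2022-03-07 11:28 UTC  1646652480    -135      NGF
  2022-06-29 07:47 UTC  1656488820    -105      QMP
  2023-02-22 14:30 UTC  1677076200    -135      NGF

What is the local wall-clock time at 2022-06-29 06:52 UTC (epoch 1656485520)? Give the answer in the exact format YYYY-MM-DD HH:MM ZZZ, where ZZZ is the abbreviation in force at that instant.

2022-06-29 04:37 NGF

Query: 2022-06-29 06:52 UTC
Rule 1/3 (NGF, -02:15): 2022-03-07 11:28 UTC ≤ query < 2022-06-29 07:47 UTC
6·60 + 52 - 135 = 277 min
277 = 0·1440 + 277; 277 = 4·60 + 37 → 04:37, same day
→ 2022-06-29 04:37 NGF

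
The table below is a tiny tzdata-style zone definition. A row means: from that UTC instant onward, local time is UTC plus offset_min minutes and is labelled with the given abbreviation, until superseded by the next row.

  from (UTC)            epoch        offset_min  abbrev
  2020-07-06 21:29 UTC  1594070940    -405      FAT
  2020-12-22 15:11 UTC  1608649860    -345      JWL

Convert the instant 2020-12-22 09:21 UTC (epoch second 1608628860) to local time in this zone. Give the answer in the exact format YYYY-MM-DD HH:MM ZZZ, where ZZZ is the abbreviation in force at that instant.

Query: 2020-12-22 09:21 UTC
Rule 1/2 (FAT, -06:45): 2020-07-06 21:29 UTC ≤ query < 2020-12-22 15:11 UTC
9·60 + 21 - 405 = 156 min
156 = 0·1440 + 156; 156 = 2·60 + 36 → 02:36, same day
→ 2020-12-22 02:36 FAT

2020-12-22 02:36 FAT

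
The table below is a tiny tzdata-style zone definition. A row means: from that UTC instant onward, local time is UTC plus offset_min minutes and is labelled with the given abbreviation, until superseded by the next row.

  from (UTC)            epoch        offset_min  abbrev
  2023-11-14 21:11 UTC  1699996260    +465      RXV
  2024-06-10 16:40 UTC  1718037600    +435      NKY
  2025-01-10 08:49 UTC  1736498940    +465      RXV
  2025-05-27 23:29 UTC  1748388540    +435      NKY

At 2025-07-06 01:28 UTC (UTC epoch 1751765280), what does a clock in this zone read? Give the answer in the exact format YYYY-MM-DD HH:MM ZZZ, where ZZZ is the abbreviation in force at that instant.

2025-07-06 08:43 NKY

Query: 2025-07-06 01:28 UTC
Rule 4/4 (NKY, +07:15): 2025-05-27 23:29 UTC ≤ query < +∞
1·60 + 28 + 435 = 523 min
523 = 0·1440 + 523; 523 = 8·60 + 43 → 08:43, same day
→ 2025-07-06 08:43 NKY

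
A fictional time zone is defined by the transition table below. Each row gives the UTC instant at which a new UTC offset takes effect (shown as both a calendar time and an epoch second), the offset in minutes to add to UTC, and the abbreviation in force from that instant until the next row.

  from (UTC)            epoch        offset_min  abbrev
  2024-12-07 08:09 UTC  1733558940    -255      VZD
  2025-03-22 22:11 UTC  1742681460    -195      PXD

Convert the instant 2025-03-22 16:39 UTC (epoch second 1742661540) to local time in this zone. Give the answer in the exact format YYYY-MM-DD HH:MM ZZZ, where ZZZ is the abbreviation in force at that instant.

Query: 2025-03-22 16:39 UTC
Rule 1/2 (VZD, -04:15): 2024-12-07 08:09 UTC ≤ query < 2025-03-22 22:11 UTC
16·60 + 39 - 255 = 744 min
744 = 0·1440 + 744; 744 = 12·60 + 24 → 12:24, same day
→ 2025-03-22 12:24 VZD

2025-03-22 12:24 VZD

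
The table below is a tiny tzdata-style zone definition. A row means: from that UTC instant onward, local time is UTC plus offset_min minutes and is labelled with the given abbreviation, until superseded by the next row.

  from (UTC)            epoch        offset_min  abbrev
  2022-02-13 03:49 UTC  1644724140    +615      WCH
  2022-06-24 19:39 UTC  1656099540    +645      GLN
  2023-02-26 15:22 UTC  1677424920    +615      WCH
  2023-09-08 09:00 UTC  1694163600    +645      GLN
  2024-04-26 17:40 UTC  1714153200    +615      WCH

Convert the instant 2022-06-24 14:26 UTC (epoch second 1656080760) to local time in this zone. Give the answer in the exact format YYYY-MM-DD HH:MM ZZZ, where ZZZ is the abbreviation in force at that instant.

Query: 2022-06-24 14:26 UTC
Rule 1/5 (WCH, +10:15): 2022-02-13 03:49 UTC ≤ query < 2022-06-24 19:39 UTC
14·60 + 26 + 615 = 1481 min
1481 = 1·1440 + 41; 41 = 0·60 + 41 → 00:41, 2022-06-24 + 1 day = 2022-06-25
→ 2022-06-25 00:41 WCH

2022-06-25 00:41 WCH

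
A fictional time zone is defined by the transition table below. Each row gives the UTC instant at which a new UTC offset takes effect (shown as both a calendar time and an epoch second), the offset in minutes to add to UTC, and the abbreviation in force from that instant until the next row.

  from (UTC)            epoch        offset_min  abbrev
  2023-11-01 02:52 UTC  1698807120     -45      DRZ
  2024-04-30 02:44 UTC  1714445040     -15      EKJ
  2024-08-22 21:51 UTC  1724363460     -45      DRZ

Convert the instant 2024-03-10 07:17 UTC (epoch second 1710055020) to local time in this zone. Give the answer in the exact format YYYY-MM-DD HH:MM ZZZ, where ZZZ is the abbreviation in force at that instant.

2024-03-10 06:32 DRZ

Query: 2024-03-10 07:17 UTC
Rule 1/3 (DRZ, -00:45): 2023-11-01 02:52 UTC ≤ query < 2024-04-30 02:44 UTC
7·60 + 17 - 45 = 392 min
392 = 0·1440 + 392; 392 = 6·60 + 32 → 06:32, same day
→ 2024-03-10 06:32 DRZ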